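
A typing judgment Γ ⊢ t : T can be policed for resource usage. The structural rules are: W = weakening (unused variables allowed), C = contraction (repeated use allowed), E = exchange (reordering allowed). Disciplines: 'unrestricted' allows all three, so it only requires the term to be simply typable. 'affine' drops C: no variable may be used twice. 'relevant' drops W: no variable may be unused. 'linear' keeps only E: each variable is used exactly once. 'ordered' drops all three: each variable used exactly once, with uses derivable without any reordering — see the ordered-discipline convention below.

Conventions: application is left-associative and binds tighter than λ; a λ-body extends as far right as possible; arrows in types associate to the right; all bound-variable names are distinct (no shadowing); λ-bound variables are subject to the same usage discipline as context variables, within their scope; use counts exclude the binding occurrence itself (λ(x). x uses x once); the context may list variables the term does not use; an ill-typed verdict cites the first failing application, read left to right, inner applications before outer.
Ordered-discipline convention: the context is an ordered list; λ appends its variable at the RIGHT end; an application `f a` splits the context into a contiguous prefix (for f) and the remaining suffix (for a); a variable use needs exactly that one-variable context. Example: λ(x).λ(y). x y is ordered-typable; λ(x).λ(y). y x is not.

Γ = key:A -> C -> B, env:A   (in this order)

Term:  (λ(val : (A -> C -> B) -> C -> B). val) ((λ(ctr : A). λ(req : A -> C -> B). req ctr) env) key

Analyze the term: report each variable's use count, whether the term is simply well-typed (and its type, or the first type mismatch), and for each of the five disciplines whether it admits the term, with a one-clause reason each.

counts: key: 1×; env: 1×; val [bound]: 1×; ctr [bound]: 1×; req [bound]: 1×
left-to-right use order: val, req, ctr, env, key
typing: well-typed at C -> B
ordered: ✗, no contiguous prefix/suffix split fits val, req, ctr, env, key
linear: ✓, single use per variable (key, env, val, ctr, req)
affine: ✓, key, env, val, ctr, req: no repeats, contraction unneeded
relevant: ✓, at least one use each (key, env, val, ctr, req)
unrestricted: ✓, typability at C -> B is all that's needed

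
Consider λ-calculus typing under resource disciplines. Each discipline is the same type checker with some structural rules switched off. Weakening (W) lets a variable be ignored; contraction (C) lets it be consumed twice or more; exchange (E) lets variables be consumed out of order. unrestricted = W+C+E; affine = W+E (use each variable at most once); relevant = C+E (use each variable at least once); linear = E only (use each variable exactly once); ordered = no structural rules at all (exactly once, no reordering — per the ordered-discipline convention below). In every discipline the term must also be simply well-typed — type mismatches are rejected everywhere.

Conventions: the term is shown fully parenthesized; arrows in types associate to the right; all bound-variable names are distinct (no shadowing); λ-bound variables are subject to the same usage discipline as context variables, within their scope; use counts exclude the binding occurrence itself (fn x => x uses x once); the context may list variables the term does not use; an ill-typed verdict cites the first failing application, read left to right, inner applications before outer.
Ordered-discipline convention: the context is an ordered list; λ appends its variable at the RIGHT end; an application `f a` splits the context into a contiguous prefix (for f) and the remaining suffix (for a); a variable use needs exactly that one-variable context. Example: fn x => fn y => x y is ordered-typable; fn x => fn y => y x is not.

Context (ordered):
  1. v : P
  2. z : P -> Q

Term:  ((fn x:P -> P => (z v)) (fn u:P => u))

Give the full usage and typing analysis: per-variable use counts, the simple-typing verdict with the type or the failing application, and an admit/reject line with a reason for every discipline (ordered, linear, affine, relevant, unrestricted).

variable uses: v: 1×, z: 1×, x (λ-bound): 0×, u (λ-bound): 1×
left-to-right use order: z, v, u
typing: well-typed at Q
ordered: ✗, needs weakening: x unused
linear: ✗, needs weakening: x unused
affine: ✓, at most one use each (v, z, x, u)
relevant: ✗, needs weakening: x unused
unrestricted: ✓, type-checks (Q) and nothing is barred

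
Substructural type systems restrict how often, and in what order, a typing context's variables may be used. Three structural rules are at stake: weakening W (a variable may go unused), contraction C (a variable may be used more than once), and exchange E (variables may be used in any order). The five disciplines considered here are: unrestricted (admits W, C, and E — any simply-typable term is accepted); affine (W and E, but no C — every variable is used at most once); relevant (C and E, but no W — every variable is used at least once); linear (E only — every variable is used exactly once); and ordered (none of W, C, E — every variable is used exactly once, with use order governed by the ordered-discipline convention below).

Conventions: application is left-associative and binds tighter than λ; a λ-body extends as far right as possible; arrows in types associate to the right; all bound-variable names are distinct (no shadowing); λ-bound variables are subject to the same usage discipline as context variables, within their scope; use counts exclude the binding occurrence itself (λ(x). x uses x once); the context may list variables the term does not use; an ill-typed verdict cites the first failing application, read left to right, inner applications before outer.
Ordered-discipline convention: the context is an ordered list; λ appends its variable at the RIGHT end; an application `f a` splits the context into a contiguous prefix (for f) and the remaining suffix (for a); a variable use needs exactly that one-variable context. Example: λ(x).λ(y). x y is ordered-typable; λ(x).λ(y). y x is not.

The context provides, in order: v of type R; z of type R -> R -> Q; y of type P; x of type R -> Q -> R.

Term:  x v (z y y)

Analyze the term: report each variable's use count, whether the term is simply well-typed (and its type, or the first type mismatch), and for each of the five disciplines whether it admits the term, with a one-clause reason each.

use counts: v: 1; z: 1; y: 2; x: 1
uses in reading order: x, v, z, y, y
typing: ill-typed: argument of type P where R is required
ordered: ✗ — a type mismatch blocks all five
linear: ✗ — the type mismatch rejects it
affine: ✗ — not simply typable
relevant: ✗ — fails simple typing
unrestricted: ✗ — a type mismatch blocks all five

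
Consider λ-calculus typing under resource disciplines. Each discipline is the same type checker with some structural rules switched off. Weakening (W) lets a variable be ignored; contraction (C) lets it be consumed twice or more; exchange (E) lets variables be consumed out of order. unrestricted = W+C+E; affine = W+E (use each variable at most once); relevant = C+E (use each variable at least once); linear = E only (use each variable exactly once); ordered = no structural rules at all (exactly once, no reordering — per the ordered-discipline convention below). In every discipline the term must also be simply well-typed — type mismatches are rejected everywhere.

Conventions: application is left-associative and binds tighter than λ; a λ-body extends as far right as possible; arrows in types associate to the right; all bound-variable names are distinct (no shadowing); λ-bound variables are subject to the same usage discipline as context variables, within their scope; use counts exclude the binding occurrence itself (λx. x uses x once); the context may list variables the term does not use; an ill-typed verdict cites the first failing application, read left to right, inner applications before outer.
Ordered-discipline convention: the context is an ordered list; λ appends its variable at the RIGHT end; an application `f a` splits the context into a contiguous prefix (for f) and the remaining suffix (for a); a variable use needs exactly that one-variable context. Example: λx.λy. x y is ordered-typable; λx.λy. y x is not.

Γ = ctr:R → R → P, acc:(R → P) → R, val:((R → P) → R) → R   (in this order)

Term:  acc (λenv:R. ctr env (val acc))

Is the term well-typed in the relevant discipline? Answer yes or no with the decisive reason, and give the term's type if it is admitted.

yes — ctr, acc, val, env: all used, weakening unneeded; term : R
counts: ctr ×1; acc ×2; val ×1; env (bound) ×1
uses in reading order: acc, ctr, env, val, acc
typing: well-typed at R
per-discipline verdicts: ordered ✗ · linear ✗ · affine ✗ · relevant ✓ · unrestricted ✓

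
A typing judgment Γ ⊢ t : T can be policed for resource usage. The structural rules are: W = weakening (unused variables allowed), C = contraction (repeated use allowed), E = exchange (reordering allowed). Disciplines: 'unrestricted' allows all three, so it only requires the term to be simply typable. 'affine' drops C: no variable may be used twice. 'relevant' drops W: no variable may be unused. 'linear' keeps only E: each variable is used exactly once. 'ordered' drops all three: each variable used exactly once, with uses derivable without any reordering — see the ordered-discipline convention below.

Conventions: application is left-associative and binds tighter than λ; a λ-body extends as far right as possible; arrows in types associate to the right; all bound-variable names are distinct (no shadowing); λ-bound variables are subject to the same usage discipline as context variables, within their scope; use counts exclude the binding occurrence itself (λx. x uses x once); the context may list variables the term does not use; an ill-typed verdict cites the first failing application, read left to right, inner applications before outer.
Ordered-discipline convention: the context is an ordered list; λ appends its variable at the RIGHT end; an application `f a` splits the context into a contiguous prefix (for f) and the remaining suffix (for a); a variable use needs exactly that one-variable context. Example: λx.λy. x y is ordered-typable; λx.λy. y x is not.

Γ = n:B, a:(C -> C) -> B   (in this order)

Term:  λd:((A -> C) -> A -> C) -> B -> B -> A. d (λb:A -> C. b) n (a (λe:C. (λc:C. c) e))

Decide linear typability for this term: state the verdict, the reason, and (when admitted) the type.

yes — n, a, d, b, e, c: one use apiece; term : (((A -> C) -> A -> C) -> B -> B -> A) -> A
usage: n ×1; a ×1; d (λ-bound) ×1; b (λ-bound) ×1; e (λ-bound) ×1; c (λ-bound) ×1
order of uses: d, b, n, a, c, e
typing: the term checks, with type (((A -> C) -> A -> C) -> B -> B -> A) -> A
across the five disciplines: ordered ✗ · linear ✓ · affine ✓ · relevant ✓ · unrestricted ✓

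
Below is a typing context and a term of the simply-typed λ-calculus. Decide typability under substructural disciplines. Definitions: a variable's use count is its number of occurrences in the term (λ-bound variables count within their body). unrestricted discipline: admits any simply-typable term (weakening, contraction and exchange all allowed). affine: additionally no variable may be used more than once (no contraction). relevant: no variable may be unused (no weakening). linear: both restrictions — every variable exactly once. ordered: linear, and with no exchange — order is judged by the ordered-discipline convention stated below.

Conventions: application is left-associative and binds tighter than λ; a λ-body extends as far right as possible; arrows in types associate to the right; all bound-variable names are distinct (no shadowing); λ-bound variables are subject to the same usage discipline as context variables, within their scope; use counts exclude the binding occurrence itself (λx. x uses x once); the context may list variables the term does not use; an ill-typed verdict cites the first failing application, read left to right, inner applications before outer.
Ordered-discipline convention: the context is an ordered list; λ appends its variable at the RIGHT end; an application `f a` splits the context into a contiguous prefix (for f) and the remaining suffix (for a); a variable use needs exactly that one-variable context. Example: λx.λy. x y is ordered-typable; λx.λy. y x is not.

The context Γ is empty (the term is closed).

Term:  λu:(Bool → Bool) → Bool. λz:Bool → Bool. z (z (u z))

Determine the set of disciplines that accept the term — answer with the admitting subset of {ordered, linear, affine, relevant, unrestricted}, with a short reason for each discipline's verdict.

accepted by: relevant, unrestricted
variable uses: u [bound]=1; z [bound]=3
order of uses: z, z, u, z
typing: well-typed — term : ((Bool → Bool) → Bool) → (Bool → Bool) → Bool
ordered: ✗ — repeated use of z ×3
linear: ✗ — repeated use of z ×3
affine: ✗ — repeated use of z ×3
relevant: ✓ — every one of u, z appears
unrestricted: ✓ — simply typable at ((Bool → Bool) → Bool) → (Bool → Bool) → Bool; W, C, E all held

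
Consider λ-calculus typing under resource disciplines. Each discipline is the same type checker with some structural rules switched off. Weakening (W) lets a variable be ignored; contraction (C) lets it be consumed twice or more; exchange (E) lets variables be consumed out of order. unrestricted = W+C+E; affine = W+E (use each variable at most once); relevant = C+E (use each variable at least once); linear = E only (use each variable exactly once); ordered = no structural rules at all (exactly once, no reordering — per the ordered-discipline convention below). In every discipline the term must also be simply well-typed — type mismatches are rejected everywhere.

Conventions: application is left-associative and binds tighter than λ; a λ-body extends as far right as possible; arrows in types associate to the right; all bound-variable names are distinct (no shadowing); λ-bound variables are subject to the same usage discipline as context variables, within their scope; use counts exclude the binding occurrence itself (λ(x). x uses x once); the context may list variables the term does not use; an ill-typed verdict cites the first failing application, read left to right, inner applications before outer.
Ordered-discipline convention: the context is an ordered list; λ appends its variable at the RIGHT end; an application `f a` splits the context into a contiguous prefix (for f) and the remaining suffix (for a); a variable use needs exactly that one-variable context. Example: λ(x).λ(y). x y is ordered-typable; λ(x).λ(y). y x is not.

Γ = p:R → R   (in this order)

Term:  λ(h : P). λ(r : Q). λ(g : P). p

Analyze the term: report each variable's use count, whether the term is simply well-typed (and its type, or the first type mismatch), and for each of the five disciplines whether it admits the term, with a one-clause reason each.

counts: p=1; h [bound]=0; r [bound]=0; g [bound]=0
uses in reading order: p
typing: well-typed at P → Q → P → R → R
ordered: ✗, needs weakening: h, r, g unused
linear: ✗, needs weakening: h, r, g unused
affine: ✓, no duplicate uses among p, h, r, g
relevant: ✗, needs weakening: h, r, g unused
unrestricted: ✓, simply typable at P → Q → P → R → R; W, C, E all held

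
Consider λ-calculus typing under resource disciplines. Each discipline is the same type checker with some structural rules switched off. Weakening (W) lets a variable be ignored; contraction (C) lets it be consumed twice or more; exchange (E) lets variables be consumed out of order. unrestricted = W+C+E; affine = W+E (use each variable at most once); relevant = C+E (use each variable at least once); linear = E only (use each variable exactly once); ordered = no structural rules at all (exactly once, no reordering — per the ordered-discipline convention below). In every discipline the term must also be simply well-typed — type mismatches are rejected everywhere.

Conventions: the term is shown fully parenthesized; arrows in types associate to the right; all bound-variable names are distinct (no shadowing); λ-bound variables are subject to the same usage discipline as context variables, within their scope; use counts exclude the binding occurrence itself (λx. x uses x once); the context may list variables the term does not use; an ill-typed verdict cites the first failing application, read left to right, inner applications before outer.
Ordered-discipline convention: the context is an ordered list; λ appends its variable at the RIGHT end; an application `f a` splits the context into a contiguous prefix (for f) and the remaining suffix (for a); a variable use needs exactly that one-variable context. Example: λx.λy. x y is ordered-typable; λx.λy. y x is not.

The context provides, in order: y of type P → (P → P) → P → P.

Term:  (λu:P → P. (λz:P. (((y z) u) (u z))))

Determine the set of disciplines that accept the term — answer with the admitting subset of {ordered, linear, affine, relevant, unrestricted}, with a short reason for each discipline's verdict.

admitting disciplines: relevant, unrestricted
variable uses: y: 1×, u (bound): 2×, z (bound): 2×
use order (left to right): y, z, u, u, z
typing: well-typed at (P → P) → P → P
ordered: ✗ — u ×2, z ×2 used more than once (contraction)
linear: ✗ — u ×2, z ×2 used more than once (contraction)
affine: ✗ — u ×2, z ×2 used more than once (contraction)
relevant: ✓ — y, u, z: all used, weakening unneeded
unrestricted: ✓ — simply typable at (P → P) → P → P; W, C, E all held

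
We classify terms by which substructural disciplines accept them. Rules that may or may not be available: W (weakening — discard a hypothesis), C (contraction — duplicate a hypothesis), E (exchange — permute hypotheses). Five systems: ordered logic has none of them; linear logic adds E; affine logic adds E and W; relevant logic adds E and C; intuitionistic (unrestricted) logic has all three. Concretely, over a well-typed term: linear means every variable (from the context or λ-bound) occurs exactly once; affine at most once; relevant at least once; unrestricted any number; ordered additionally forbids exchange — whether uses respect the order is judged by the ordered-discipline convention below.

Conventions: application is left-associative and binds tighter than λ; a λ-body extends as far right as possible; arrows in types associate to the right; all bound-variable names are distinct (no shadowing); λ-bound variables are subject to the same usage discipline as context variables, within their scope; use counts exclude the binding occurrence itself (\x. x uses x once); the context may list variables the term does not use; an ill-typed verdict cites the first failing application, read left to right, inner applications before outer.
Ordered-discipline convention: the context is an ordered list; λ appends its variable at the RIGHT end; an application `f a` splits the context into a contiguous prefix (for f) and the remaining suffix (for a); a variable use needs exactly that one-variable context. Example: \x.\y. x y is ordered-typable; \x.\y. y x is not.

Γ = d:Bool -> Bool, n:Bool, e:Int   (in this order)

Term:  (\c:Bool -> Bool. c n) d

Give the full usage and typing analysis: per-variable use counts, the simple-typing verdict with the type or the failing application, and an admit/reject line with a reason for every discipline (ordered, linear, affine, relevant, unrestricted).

variable uses: d=1; n=1; e=0; c [bound]=1
use order (left to right): c, n, d
typing: well-typed at Bool
ordered: ✗, e left unused
linear: ✗, e left unused
affine: ✓, none of d, n, e, c used more than once
relevant: ✗, e left unused
unrestricted: ✓, well-typed at Bool; no restrictions here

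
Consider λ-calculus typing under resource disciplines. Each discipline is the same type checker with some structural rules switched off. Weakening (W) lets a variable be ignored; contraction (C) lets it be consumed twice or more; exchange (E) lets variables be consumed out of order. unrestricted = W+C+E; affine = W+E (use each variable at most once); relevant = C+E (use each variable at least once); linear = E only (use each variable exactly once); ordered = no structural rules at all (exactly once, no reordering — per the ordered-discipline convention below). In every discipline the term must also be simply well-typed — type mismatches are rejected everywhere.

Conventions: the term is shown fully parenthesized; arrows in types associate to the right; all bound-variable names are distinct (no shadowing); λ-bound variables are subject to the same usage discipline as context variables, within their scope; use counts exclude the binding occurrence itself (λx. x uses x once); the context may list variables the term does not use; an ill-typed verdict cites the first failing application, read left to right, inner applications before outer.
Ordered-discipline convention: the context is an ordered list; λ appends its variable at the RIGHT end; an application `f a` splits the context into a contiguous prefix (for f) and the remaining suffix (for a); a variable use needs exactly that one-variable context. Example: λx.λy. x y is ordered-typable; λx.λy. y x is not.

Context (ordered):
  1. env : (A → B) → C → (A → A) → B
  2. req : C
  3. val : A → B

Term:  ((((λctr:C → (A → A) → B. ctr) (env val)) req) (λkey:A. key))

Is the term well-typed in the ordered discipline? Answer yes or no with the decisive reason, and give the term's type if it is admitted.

no — use order ctr, env, val, req, key needs exchange
use counts: env: 1×, req: 1×, val: 1×, ctr (λ-bound): 1×, key (λ-bound): 1×
left-to-right use order: ctr, env, val, req, key
typing: well-typed at B
across the five disciplines: ordered ✗; linear ✓; affine ✓; relevant ✓; unrestricted ✓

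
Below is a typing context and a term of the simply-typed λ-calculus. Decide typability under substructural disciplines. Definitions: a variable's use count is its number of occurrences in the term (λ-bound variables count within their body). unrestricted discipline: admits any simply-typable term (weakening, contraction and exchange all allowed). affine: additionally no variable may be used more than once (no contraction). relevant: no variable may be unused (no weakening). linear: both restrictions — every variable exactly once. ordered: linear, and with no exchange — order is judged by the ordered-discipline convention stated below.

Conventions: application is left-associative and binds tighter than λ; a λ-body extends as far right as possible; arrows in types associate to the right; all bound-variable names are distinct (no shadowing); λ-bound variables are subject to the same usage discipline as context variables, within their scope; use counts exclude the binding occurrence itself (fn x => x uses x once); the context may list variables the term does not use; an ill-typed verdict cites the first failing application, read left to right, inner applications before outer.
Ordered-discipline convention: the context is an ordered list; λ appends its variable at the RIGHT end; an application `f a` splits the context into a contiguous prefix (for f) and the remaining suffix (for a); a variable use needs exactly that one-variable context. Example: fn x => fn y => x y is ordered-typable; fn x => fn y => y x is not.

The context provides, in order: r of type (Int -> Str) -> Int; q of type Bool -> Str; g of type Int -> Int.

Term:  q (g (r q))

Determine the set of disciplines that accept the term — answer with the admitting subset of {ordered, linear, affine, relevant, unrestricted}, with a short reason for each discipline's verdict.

admitting disciplines: none
counts: r: 1; q: 2; g: 1
use order (left to right): q, g, r, q
typing: ill-typed: argument of type Bool -> Str where Int -> Str is required
ordered ✗ (a type mismatch blocks all five)
linear ✗ (the type mismatch rejects it)
affine ✗ (not simply typable)
relevant ✗ (fails simple typing)
unrestricted ✗ (a type mismatch blocks all five)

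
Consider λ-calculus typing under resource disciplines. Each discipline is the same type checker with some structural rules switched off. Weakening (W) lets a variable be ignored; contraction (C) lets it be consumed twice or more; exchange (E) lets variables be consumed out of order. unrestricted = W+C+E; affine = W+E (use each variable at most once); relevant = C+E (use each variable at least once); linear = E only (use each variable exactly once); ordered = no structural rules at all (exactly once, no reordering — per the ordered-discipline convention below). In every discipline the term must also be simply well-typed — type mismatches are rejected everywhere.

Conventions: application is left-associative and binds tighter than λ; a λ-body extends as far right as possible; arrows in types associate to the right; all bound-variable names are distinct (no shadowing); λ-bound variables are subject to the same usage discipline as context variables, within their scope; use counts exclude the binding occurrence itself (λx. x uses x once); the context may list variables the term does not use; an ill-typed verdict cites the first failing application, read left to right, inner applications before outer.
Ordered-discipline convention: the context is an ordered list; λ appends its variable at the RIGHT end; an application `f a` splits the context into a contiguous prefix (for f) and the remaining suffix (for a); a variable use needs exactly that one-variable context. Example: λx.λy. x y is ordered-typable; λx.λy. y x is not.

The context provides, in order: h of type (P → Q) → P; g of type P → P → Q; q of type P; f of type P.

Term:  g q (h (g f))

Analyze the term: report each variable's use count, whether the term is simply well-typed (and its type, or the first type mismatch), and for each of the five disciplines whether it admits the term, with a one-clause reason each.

variable uses: h=1, g=2, q=1, f=1
left-to-right use order: g, q, h, g, f
typing: ✓ — Q
ordered: ✗ — repeated use of g ×2
linear: ✗ — repeated use of g ×2
affine: ✗ — repeated use of g ×2
relevant: ✓ — none of h, g, q, f goes unused
unrestricted: ✓ — type-checks (Q) and nothing is barred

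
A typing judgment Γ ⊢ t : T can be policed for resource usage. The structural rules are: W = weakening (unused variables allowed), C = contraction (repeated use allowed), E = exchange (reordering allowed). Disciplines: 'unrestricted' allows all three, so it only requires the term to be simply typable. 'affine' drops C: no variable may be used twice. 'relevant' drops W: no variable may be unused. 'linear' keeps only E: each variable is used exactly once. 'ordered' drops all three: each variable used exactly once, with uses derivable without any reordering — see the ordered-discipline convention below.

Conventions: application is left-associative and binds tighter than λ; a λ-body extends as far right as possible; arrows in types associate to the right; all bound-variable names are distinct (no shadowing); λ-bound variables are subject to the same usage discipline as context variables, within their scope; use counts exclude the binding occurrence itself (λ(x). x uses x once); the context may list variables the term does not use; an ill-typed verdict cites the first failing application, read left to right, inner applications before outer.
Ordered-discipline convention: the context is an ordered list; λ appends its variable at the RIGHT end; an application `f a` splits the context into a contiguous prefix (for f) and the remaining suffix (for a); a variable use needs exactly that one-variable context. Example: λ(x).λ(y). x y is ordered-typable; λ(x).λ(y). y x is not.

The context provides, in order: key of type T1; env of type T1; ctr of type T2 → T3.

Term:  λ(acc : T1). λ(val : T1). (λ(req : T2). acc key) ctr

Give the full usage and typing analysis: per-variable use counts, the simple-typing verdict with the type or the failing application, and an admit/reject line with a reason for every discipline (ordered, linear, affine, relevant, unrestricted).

counts: key: 1×; env: 0×; ctr: 1×; acc (λ-bound): 1×; val (λ-bound): 0×; req (λ-bound): 0×
left-to-right use order: acc, key, ctr
typing: ill-typed: non-function type T1 applied to an argument
ordered ✗ (a type mismatch blocks all five)
linear ✗ (the type mismatch rejects it)
affine ✗ (not simply typable)
relevant ✗ (fails simple typing)
unrestricted ✗ (a type mismatch blocks all five)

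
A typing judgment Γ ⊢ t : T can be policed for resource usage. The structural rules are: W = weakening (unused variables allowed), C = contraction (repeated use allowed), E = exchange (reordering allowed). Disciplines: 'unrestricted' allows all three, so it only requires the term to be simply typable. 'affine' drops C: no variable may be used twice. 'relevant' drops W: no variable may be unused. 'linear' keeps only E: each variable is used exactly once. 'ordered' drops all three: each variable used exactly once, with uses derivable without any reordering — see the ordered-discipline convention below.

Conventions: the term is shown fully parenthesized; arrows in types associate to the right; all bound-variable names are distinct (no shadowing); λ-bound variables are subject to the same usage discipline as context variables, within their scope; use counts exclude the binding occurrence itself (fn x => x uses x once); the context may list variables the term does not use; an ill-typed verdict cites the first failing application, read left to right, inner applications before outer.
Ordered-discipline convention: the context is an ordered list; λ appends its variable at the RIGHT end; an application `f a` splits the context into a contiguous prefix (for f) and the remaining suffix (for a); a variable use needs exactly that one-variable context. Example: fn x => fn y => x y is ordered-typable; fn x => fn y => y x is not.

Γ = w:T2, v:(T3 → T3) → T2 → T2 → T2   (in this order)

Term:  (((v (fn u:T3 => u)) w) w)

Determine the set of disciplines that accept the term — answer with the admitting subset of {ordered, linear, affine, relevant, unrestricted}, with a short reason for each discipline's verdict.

accepted by: relevant, unrestricted
usage: w: 2×; v: 1×; u [bound]: 1×
uses in reading order: v, u, w, w
typing: well-typed — term : T2
ordered: ✗, w ×2 used more than once (contraction)
linear: ✗, w ×2 used more than once (contraction)
affine: ✗, w ×2 used more than once (contraction)
relevant: ✓, every one of w, v, u appears
unrestricted: ✓, well-typed at T2; no restrictions here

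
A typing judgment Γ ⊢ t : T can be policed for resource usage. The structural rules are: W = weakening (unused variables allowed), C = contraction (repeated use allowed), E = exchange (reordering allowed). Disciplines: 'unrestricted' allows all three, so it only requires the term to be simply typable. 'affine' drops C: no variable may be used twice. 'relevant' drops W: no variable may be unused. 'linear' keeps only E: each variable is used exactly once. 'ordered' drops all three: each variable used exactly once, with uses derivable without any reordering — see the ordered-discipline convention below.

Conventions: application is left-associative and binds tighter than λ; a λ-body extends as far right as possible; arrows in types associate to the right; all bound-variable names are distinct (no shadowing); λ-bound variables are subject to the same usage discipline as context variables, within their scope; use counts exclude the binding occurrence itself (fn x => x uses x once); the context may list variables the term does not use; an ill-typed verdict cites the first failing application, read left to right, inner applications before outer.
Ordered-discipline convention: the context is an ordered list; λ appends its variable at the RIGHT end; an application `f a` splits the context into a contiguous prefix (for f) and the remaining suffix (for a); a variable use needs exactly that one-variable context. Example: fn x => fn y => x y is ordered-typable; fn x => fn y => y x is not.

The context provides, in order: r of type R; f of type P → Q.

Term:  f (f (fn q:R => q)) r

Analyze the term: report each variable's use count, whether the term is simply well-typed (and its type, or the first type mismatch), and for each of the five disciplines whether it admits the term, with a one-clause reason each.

usage: r ×1, f ×2, q (bound) ×1
left-to-right use order: f, f, q, r
typing: ill-typed: an application expects P but receives R → R
ordered: ✗ — a type mismatch blocks all five
linear: ✗ — the type mismatch rejects it
affine: ✗ — not simply typable
relevant: ✗ — fails simple typing
unrestricted: ✗ — a type mismatch blocks all five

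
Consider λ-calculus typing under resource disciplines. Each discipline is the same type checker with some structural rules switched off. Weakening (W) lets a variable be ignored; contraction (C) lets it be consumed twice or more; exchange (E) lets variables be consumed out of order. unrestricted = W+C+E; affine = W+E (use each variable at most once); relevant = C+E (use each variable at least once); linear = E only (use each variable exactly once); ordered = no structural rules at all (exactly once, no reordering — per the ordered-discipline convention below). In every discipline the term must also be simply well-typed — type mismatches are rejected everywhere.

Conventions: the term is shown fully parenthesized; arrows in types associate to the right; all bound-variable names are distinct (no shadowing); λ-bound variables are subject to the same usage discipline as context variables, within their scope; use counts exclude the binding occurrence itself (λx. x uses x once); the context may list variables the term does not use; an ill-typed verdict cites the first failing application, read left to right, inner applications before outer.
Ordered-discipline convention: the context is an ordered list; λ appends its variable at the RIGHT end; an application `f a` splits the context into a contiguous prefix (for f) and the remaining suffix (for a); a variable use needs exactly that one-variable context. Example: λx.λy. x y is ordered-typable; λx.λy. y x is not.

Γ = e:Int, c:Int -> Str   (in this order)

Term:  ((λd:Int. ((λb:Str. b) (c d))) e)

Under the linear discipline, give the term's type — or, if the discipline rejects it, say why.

term : Str
usage: e=1, c=1, d [bound]=1, b [bound]=1
use order (left to right): b, c, d, e
typing: the term checks, with type Str
all disciplines: ordered ✗ · linear ✓ · affine ✓ · relevant ✓ · unrestricted ✓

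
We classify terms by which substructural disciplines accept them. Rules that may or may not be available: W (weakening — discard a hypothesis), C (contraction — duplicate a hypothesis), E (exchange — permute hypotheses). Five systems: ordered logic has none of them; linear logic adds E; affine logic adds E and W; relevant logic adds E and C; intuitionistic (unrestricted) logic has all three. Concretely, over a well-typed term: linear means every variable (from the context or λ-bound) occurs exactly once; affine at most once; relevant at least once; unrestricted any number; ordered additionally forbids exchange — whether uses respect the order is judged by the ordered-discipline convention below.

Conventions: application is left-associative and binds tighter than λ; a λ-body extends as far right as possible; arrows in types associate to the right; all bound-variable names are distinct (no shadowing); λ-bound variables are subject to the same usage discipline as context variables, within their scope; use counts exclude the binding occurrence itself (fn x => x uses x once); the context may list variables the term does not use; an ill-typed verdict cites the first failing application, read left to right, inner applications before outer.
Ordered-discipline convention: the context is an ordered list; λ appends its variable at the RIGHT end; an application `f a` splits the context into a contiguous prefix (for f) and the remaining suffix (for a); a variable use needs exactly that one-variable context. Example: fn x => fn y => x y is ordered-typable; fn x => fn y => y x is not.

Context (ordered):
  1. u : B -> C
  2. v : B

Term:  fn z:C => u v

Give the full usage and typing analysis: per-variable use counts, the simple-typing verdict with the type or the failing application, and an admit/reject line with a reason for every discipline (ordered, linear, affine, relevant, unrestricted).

counts: u: 1×, v: 1×, z (λ-bound): 0×
uses in reading order: u, v
typing: well-typed at C -> C
ordered ✗ (z never used (weakening))
linear ✗ (z never used (weakening))
affine ✓ (none of u, v, z used more than once)
relevant ✗ (z never used (weakening))
unrestricted ✓ (type-checks (C -> C) and nothing is barred)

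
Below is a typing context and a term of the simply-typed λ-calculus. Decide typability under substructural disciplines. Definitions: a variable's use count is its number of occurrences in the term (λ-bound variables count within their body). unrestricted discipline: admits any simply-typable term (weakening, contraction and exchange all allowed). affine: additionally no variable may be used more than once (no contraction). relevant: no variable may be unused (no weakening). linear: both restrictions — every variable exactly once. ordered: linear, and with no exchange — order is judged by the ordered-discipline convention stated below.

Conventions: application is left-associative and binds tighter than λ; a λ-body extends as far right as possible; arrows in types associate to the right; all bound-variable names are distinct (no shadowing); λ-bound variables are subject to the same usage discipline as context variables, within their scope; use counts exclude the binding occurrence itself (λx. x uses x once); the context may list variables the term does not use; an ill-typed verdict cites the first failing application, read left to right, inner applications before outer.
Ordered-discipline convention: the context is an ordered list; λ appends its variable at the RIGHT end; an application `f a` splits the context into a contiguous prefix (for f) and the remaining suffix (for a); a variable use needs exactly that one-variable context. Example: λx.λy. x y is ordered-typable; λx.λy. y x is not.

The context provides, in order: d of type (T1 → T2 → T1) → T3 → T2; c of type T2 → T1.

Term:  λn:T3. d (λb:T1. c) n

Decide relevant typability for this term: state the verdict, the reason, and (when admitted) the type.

no — unused: b — weakening required
counts: d: 1×, c: 1×, n (bound): 1×, b (bound): 0×
uses in reading order: d, c, n
typing: the term checks, with type T3 → T2
per-discipline verdicts: ordered ✗; linear ✗; affine ✓; relevant ✗; unrestricted ✓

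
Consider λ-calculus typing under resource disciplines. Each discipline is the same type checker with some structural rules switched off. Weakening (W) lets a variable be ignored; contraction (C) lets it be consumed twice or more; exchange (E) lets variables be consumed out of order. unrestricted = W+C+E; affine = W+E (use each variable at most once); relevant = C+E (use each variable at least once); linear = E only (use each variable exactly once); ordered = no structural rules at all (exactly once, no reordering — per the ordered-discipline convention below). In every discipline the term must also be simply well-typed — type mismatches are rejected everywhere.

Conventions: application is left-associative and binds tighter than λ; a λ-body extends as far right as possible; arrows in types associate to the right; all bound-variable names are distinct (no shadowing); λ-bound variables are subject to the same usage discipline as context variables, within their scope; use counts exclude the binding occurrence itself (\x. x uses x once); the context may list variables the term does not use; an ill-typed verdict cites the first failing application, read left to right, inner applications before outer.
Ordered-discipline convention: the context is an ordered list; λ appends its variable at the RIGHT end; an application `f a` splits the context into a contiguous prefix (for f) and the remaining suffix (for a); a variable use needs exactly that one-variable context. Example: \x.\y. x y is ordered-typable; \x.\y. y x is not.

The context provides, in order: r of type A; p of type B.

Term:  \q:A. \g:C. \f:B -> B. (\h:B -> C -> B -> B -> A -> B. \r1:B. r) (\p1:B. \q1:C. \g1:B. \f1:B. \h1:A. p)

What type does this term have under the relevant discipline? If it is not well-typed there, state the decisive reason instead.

not well-typed under relevant — q, g, f, h, r1, p1, q1, g1, f1, h1 left unused
usage: r: 1×; p: 1×; q [bound]: 0×; g [bound]: 0×; f [bound]: 0×; h [bound]: 0×; r1 [bound]: 0×; p1 [bound]: 0×; q1 [bound]: 0×; g1 [bound]: 0×; f1 [bound]: 0×; h1 [bound]: 0×
uses in reading order: r, p
typing: the term checks, with type A -> C -> (B -> B) -> B -> A
per-discipline verdicts: ordered ✗ · linear ✗ · affine ✓ · relevant ✗ · unrestricted ✓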